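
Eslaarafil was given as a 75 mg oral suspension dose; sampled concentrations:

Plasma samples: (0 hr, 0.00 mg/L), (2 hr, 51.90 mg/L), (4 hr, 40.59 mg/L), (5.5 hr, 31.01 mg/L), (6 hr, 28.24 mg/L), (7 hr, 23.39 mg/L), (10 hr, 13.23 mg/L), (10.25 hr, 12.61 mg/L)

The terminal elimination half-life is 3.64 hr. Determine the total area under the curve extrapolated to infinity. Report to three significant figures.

Trapezoidal AUC_0→10.25:
  [0→2]: (0.00+51.90)/2 × 2 = 51.9
  [2→4]: (51.90+40.59)/2 × 2 = 92.49
  [4→5.5]: (40.59+31.01)/2 × 1.5 = 53.7
  [5.5→6]: (31.01+28.24)/2 × 0.5 = 14.8125
  [6→7]: (28.24+23.39)/2 × 1 = 25.815
  [7→10]: (23.39+13.23)/2 × 3 = 54.93
  [10→10.25]: (13.23+12.61)/2 × 0.25 = 3.23
  Sum = 296.8775 mg/L·hr
k_e = ln2 / t½ = 0.693147 / 3.64 = 0.1904 hr^-1
Extrapolated tail: C_last / k_e = 12.61 / 0.1904 = 66.229
AUC_0→∞ = 296.8775 + 66.229 = 363.1065 mg/L·hr

AUC = 363 mg/L·hr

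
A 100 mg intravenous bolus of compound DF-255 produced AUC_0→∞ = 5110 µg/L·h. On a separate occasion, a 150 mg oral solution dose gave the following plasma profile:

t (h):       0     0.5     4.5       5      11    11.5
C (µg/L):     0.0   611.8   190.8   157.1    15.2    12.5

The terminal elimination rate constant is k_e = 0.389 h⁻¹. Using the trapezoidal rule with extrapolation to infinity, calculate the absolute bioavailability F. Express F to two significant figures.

Trapezoidal AUC_0→11.5 (oral solution):
  [0→0.5]: (0.0+611.8)/2 × 0.5 = 152.95
  [0.5→4.5]: (611.8+190.8)/2 × 4 = 1605.2
  [4.5→5]: (190.8+157.1)/2 × 0.5 = 86.975
  [5→11]: (157.1+15.2)/2 × 6 = 516.9
  [11→11.5]: (15.2+12.5)/2 × 0.5 = 6.925
  Sum = 2368.95 µg/L·h
Tail: C_last/k_e = 12.5/0.389 = 32.134
AUC_0→∞ (oral solution) = 2368.95 + 32.134 = 2401.084 µg/L·h
F = (AUC_ev/D_ev)/(AUC_iv/D_iv) = (2401.084/150)/(5110/100) = 16.0072/51.1 = 0.3133

F = 0.31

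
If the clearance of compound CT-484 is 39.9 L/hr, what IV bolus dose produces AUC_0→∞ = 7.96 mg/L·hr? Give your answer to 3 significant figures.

Dose_iv = CL × AUC_0→∞
     = 39.9 × 7.96 = 317.604 mg

Dose = 318 mg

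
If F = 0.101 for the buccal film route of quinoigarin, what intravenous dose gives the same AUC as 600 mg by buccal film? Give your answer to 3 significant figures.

Systemic exposure from an extravascular dose = F × D_ev, so the equivalent IV dose is F × D_ev.
D_iv = F × D_ev = 0.101 × 600 = 60.6 mg

D_iv = 60.6 mg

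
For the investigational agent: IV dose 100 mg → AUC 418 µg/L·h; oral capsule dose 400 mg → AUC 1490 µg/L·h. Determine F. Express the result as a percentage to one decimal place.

F = 89.1%

F = (AUC_ev / D_ev) / (AUC_iv / D_iv)
  = (1490/400) / (418/100)
  = 3.725 / 4.18 = 0.8911
  = 89.11%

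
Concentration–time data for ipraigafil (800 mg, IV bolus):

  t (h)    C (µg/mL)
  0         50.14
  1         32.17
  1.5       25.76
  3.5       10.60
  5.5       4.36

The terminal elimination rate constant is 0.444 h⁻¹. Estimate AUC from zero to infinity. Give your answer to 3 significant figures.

Trapezoidal AUC_0→5.5:
  [0→1]: (50.14+32.17)/2 × 1 = 41.155
  [1→1.5]: (32.17+25.76)/2 × 0.5 = 14.4825
  [1.5→3.5]: (25.76+10.60)/2 × 2 = 36.36
  [3.5→5.5]: (10.60+4.36)/2 × 2 = 14.96
  Sum = 106.9575 µg/mL·h
Extrapolated tail: C_last / k_e = 4.36 / 0.444 = 9.820
AUC_0→∞ = 106.9575 + 9.820 = 116.7775 µg/mL·h

AUC = 117 µg/mL·h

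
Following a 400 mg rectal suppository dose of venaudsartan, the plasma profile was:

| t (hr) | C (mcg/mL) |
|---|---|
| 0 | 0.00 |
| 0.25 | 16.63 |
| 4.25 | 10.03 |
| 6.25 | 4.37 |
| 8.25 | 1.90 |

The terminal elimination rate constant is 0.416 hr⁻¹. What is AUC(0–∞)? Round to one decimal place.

AUC = 80.6 mcg/mL·hr

Trapezoidal AUC_0→8.25:
  [0→0.25]: (0.00+16.63)/2 × 0.25 = 2.07875
  [0.25→4.25]: (16.63+10.03)/2 × 4 = 53.32
  [4.25→6.25]: (10.03+4.37)/2 × 2 = 14.4
  [6.25→8.25]: (4.37+1.90)/2 × 2 = 6.27
  Sum = 76.06875 mcg/mL·hr
Extrapolated tail: C_last / k_e = 1.90 / 0.416 = 4.567
AUC_0→∞ = 76.06875 + 4.567 = 80.63575 mcg/mL·hr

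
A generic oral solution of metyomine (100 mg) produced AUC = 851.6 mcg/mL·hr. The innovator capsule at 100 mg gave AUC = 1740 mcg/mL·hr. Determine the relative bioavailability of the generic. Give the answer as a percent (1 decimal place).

F_rel = 48.9%

F_rel = (AUC_test/D_test) / (AUC_ref/D_ref)
      = (851.6/100) / (1740/100)
      = 8.516 / 17.4 = 0.4894 = 48.94%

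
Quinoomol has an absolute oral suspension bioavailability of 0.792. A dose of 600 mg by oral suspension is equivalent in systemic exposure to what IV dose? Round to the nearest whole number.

Systemic exposure from an extravascular dose = F × D_ev, so the equivalent IV dose is F × D_ev.
D_iv = F × D_ev = 0.792 × 600 = 475.2 mg

D_iv = 475 mg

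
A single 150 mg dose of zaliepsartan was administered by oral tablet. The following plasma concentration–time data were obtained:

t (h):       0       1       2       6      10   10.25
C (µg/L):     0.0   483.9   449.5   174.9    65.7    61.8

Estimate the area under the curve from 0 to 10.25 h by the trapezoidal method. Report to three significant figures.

Trapezoidal AUC_0→10.25:
  [0→1]: (0.0+483.9)/2 × 1 = 241.95
  [1→2]: (483.9+449.5)/2 × 1 = 466.7
  [2→6]: (449.5+174.9)/2 × 4 = 1248.8
  [6→10]: (174.9+65.7)/2 × 4 = 481.2
  [10→10.25]: (65.7+61.8)/2 × 0.25 = 15.9375
  Sum = 2454.5875 µg/L·h

AUC = 2450 µg/L·h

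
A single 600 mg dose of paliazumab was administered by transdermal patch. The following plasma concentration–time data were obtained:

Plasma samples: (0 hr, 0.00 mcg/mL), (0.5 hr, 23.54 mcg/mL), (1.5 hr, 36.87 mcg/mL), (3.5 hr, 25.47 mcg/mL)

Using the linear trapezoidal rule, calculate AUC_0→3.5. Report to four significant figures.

AUC = 98.43 mcg/mL·hr

Trapezoidal AUC_0→3.5:
  [0→0.5]: (0.00+23.54)/2 × 0.5 = 5.885
  [0.5→1.5]: (23.54+36.87)/2 × 1 = 30.205
  [1.5→3.5]: (36.87+25.47)/2 × 2 = 62.34
  Sum = 98.43 mcg/mL·hr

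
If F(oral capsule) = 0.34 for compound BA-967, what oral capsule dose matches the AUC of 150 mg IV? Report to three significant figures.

For equal systemic exposure: F × D_ev = D_iv
D_ev = D_iv / F = 150 / 0.34 = 441.176 mg

D_oral = 441 mg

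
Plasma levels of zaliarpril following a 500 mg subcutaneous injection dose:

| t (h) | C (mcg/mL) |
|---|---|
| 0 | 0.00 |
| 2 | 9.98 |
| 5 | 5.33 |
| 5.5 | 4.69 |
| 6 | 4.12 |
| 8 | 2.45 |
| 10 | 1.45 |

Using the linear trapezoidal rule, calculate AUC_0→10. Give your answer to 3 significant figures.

Trapezoidal AUC_0→10:
  [0→2]: (0.00+9.98)/2 × 2 = 9.98
  [2→5]: (9.98+5.33)/2 × 3 = 22.965
  [5→5.5]: (5.33+4.69)/2 × 0.5 = 2.505
  [5.5→6]: (4.69+4.12)/2 × 0.5 = 2.2025
  [6→8]: (4.12+2.45)/2 × 2 = 6.57
  [8→10]: (2.45+1.45)/2 × 2 = 3.9
  Sum = 48.1225 mcg/mL·h

AUC = 48.1 mcg/mL·h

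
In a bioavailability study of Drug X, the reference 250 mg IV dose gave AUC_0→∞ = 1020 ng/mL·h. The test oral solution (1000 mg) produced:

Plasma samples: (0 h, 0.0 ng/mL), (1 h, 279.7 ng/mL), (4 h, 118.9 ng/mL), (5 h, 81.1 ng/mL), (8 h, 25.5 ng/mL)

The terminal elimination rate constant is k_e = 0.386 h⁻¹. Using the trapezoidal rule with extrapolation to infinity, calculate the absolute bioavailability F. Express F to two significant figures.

F = 0.26

Trapezoidal AUC_0→8 (oral solution):
  [0→1]: (0.0+279.7)/2 × 1 = 139.85
  [1→4]: (279.7+118.9)/2 × 3 = 597.9
  [4→5]: (118.9+81.1)/2 × 1 = 100.0
  [5→8]: (81.1+25.5)/2 × 3 = 159.9
  Sum = 997.65 ng/mL·h
Tail: C_last/k_e = 25.5/0.386 = 66.062
AUC_0→∞ (oral solution) = 997.65 + 66.062 = 1063.712 ng/mL·h
F = (AUC_ev/D_ev)/(AUC_iv/D_iv) = (1063.712/1000)/(1020/250) = 1.063712/4.08 = 0.2607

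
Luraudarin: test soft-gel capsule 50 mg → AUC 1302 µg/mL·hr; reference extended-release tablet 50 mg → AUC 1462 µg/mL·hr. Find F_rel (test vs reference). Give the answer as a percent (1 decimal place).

F_rel = 89.1%

F_rel = (AUC_test/D_test) / (AUC_ref/D_ref)
      = (1302/50) / (1462/50)
      = 26.04 / 29.24 = 0.8906 = 89.06%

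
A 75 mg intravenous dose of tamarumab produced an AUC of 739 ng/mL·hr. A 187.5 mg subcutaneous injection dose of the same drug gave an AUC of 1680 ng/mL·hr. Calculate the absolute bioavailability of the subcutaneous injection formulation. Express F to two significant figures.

F = (AUC_ev / D_ev) / (AUC_iv / D_iv)
  = (1680/187.5) / (739/75)
  = 8.96 / 9.85333 = 0.9093

F = 0.91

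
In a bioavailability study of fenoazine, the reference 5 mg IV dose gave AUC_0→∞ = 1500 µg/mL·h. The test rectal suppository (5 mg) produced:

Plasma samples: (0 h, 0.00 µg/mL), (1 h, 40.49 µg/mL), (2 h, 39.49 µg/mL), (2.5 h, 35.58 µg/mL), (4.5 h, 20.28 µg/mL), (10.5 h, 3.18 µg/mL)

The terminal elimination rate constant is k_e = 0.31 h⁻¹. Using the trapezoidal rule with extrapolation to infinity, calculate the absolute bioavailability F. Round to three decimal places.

F = 0.144

Trapezoidal AUC_0→10.5 (rectal suppository):
  [0→1]: (0.00+40.49)/2 × 1 = 20.245
  [1→2]: (40.49+39.49)/2 × 1 = 39.99
  [2→2.5]: (39.49+35.58)/2 × 0.5 = 18.7675
  [2.5→4.5]: (35.58+20.28)/2 × 2 = 55.86
  [4.5→10.5]: (20.28+3.18)/2 × 6 = 70.38
  Sum = 205.2425 µg/mL·h
Tail: C_last/k_e = 3.18/0.31 = 10.258
AUC_0→∞ (rectal suppository) = 205.2425 + 10.258 = 215.5005 µg/mL·h
F = (AUC_ev/D_ev)/(AUC_iv/D_iv) = (215.5005/5)/(1500/5) = 43.1001/300 = 0.1437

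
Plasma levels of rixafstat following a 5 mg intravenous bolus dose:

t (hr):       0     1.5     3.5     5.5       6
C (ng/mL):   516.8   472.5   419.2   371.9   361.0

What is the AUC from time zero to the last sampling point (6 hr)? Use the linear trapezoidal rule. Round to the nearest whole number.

Trapezoidal AUC_0→6:
  [0→1.5]: (516.8+472.5)/2 × 1.5 = 741.975
  [1.5→3.5]: (472.5+419.2)/2 × 2 = 891.7
  [3.5→5.5]: (419.2+371.9)/2 × 2 = 791.1
  [5.5→6]: (371.9+361.0)/2 × 0.5 = 183.225
  Sum = 2608.0 ng/mL·hr

AUC = 2608 ng/mL·hr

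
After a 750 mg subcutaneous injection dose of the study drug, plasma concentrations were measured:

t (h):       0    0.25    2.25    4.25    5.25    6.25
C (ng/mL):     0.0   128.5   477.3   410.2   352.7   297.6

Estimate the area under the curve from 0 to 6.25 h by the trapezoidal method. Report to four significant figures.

AUC = 2216 ng/mL·h

Trapezoidal AUC_0→6.25:
  [0→0.25]: (0.0+128.5)/2 × 0.25 = 16.0625
  [0.25→2.25]: (128.5+477.3)/2 × 2 = 605.8
  [2.25→4.25]: (477.3+410.2)/2 × 2 = 887.5
  [4.25→5.25]: (410.2+352.7)/2 × 1 = 381.45
  [5.25→6.25]: (352.7+297.6)/2 × 1 = 325.15
  Sum = 2215.9625 ng/mL·h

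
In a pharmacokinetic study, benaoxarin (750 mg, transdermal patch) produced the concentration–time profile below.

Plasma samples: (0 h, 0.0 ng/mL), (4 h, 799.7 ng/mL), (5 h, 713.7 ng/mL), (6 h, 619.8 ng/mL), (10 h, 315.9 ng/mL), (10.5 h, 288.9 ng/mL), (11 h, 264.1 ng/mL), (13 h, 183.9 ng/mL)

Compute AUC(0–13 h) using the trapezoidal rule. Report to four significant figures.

AUC = 5632 ng/mL·h

Trapezoidal AUC_0→13:
  [0→4]: (0.0+799.7)/2 × 4 = 1599.4
  [4→5]: (799.7+713.7)/2 × 1 = 756.7
  [5→6]: (713.7+619.8)/2 × 1 = 666.75
  [6→10]: (619.8+315.9)/2 × 4 = 1871.4
  [10→10.5]: (315.9+288.9)/2 × 0.5 = 151.2
  [10.5→11]: (288.9+264.1)/2 × 0.5 = 138.25
  [11→13]: (264.1+183.9)/2 × 2 = 448.0
  Sum = 5631.7 ng/mL·h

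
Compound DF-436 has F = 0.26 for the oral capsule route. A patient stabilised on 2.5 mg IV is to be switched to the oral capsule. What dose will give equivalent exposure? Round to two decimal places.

For equal systemic exposure: F × D_ev = D_iv
D_ev = D_iv / F = 2.5 / 0.26 = 9.61538 mg

D_oral = 9.62 mg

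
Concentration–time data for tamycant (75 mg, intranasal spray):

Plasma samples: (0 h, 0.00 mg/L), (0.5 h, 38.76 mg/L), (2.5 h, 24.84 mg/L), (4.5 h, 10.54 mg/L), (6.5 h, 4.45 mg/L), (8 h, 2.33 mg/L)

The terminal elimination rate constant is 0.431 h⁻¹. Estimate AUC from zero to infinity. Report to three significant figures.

AUC = 134 mg/L·h

Trapezoidal AUC_0→8:
  [0→0.5]: (0.00+38.76)/2 × 0.5 = 9.69
  [0.5→2.5]: (38.76+24.84)/2 × 2 = 63.6
  [2.5→4.5]: (24.84+10.54)/2 × 2 = 35.38
  [4.5→6.5]: (10.54+4.45)/2 × 2 = 14.99
  [6.5→8]: (4.45+2.33)/2 × 1.5 = 5.085
  Sum = 128.745 mg/L·h
Extrapolated tail: C_last / k_e = 2.33 / 0.431 = 5.406
AUC_0→∞ = 128.745 + 5.406 = 134.151 mg/L·h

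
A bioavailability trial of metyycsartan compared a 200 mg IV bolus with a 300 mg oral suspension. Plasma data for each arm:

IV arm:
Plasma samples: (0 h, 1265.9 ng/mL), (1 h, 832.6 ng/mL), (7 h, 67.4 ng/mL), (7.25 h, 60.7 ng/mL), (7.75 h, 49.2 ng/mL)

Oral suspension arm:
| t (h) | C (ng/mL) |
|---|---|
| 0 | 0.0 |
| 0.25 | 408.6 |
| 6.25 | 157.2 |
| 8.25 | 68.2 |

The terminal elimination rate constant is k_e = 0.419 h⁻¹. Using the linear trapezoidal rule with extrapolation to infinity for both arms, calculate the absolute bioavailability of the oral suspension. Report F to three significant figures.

Trapezoidal AUC_0→7.75 (IV):
  [0→1]: (1265.9+832.6)/2 × 1 = 1049.25
  [1→7]: (832.6+67.4)/2 × 6 = 2700.0
  [7→7.25]: (67.4+60.7)/2 × 0.25 = 16.0125
  [7.25→7.75]: (60.7+49.2)/2 × 0.5 = 27.475
  Sum = 3792.7375 ng/mL·h
IV tail: 49.2/0.419 = 117.422; AUC_iv,0→∞ = 3792.7375 + 117.422 = 3910.1595 ng/mL·h
Trapezoidal AUC_0→8.25 (oral suspension):
  [0→0.25]: (0.0+408.6)/2 × 0.25 = 51.075
  [0.25→6.25]: (408.6+157.2)/2 × 6 = 1697.4
  [6.25→8.25]: (157.2+68.2)/2 × 2 = 225.4
  Sum = 1973.875 ng/mL·h
oral suspension tail: 68.2/0.419 = 162.768; AUC_ev,0→∞ = 1973.875 + 162.768 = 2136.643 ng/mL·h
F = (AUC_ev/D_ev)/(AUC_iv/D_iv) = (2136.643/300)/(3910.1595/200) = 7.12214/19.5508 = 0.3643

F = 0.364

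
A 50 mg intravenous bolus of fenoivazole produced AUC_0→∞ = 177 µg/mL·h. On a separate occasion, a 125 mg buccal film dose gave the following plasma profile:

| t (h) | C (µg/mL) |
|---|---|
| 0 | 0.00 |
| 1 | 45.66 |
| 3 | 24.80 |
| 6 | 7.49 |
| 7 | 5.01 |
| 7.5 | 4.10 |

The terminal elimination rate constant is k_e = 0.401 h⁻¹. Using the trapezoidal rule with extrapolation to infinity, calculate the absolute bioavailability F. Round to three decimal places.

Trapezoidal AUC_0→7.5 (buccal film):
  [0→1]: (0.00+45.66)/2 × 1 = 22.83
  [1→3]: (45.66+24.80)/2 × 2 = 70.46
  [3→6]: (24.80+7.49)/2 × 3 = 48.435
  [6→7]: (7.49+5.01)/2 × 1 = 6.25
  [7→7.5]: (5.01+4.10)/2 × 0.5 = 2.2775
  Sum = 150.2525 µg/mL·h
Tail: C_last/k_e = 4.10/0.401 = 10.224
AUC_0→∞ (buccal film) = 150.2525 + 10.224 = 160.4765 µg/mL·h
F = (AUC_ev/D_ev)/(AUC_iv/D_iv) = (160.4765/125)/(177/50) = 1.283812/3.54 = 0.3627

F = 0.363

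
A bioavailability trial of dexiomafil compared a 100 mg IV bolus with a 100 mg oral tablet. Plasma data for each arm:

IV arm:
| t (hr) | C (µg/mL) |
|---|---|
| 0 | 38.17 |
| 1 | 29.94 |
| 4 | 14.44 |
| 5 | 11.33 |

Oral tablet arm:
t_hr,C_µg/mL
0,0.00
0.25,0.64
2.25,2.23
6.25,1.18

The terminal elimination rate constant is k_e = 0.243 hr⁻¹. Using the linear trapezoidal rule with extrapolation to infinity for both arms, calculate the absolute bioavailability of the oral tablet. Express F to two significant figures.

Trapezoidal AUC_0→5 (IV):
  [0→1]: (38.17+29.94)/2 × 1 = 34.055
  [1→4]: (29.94+14.44)/2 × 3 = 66.57
  [4→5]: (14.44+11.33)/2 × 1 = 12.885
  Sum = 113.51 µg/mL·hr
IV tail: 11.33/0.243 = 46.626; AUC_iv,0→∞ = 113.51 + 46.626 = 160.136 µg/mL·hr
Trapezoidal AUC_0→6.25 (oral tablet):
  [0→0.25]: (0.00+0.64)/2 × 0.25 = 0.08
  [0.25→2.25]: (0.64+2.23)/2 × 2 = 2.87
  [2.25→6.25]: (2.23+1.18)/2 × 4 = 6.82
  Sum = 9.77 µg/mL·hr
oral tablet tail: 1.18/0.243 = 4.856; AUC_ev,0→∞ = 9.77 + 4.856 = 14.626 µg/mL·hr
F = (AUC_ev/D_ev)/(AUC_iv/D_iv) = (14.626/100)/(160.136/100) = 0.14626/1.60136 = 0.0913

F = 0.091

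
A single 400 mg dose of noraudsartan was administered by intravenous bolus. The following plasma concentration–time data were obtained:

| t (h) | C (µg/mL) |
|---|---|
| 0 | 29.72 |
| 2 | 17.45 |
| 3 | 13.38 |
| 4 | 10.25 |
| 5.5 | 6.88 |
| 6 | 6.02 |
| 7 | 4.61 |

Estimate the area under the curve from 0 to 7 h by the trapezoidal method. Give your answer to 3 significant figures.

AUC = 95.8 µg/mL·h

Trapezoidal AUC_0→7:
  [0→2]: (29.72+17.45)/2 × 2 = 47.17
  [2→3]: (17.45+13.38)/2 × 1 = 15.415
  [3→4]: (13.38+10.25)/2 × 1 = 11.815
  [4→5.5]: (10.25+6.88)/2 × 1.5 = 12.8475
  [5.5→6]: (6.88+6.02)/2 × 0.5 = 3.225
  [6→7]: (6.02+4.61)/2 × 1 = 5.315
  Sum = 95.7875 µg/mL·h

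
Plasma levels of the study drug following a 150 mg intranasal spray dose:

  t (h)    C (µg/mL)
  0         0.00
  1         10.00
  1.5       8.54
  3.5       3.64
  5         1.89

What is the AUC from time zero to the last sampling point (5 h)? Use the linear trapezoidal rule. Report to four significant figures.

Trapezoidal AUC_0→5:
  [0→1]: (0.00+10.00)/2 × 1 = 5.0
  [1→1.5]: (10.00+8.54)/2 × 0.5 = 4.635
  [1.5→3.5]: (8.54+3.64)/2 × 2 = 12.18
  [3.5→5]: (3.64+1.89)/2 × 1.5 = 4.1475
  Sum = 25.9625 µg/mL·h

AUC = 25.96 µg/mL·h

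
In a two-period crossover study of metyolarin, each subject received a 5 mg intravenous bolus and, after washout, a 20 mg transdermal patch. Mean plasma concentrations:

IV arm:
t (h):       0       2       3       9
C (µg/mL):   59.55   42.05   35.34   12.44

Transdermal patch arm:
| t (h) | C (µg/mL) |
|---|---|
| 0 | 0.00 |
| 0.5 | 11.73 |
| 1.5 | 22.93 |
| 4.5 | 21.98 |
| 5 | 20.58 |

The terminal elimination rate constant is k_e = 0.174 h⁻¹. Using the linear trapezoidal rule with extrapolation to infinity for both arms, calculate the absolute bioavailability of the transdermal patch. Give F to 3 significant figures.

F = 0.152

Trapezoidal AUC_0→9 (IV):
  [0→2]: (59.55+42.05)/2 × 2 = 101.6
  [2→3]: (42.05+35.34)/2 × 1 = 38.695
  [3→9]: (35.34+12.44)/2 × 6 = 143.34
  Sum = 283.635 µg/mL·h
IV tail: 12.44/0.174 = 71.494; AUC_iv,0→∞ = 283.635 + 71.494 = 355.129 µg/mL·h
Trapezoidal AUC_0→5 (transdermal patch):
  [0→0.5]: (0.00+11.73)/2 × 0.5 = 2.9325
  [0.5→1.5]: (11.73+22.93)/2 × 1 = 17.33
  [1.5→4.5]: (22.93+21.98)/2 × 3 = 67.365
  [4.5→5]: (21.98+20.58)/2 × 0.5 = 10.64
  Sum = 98.2675 µg/mL·h
transdermal patch tail: 20.58/0.174 = 118.276; AUC_ev,0→∞ = 98.2675 + 118.276 = 216.5435 µg/mL·h
F = (AUC_ev/D_ev)/(AUC_iv/D_iv) = (216.5435/20)/(355.129/5) = 10.827175/71.0258 = 0.1524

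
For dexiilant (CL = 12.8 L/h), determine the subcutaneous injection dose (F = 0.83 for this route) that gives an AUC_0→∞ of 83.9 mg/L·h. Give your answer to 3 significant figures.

Dose = 1290 mg

Dose = CL × AUC_0→∞ / F
     = 12.8 × 83.9 / 0.83 = 1293.88 mg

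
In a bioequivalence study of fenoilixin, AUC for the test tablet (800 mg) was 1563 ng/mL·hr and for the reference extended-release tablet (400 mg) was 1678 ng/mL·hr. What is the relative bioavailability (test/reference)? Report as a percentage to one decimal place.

F_rel = (AUC_test/D_test) / (AUC_ref/D_ref)
      = (1563/800) / (1678/400)
      = 1.95375 / 4.195 = 0.4657 = 46.57%

F_rel = 46.6%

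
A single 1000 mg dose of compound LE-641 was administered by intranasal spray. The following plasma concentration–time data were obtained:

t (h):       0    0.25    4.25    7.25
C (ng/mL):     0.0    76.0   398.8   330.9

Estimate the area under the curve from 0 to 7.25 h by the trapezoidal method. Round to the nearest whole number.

Trapezoidal AUC_0→7.25:
  [0→0.25]: (0.0+76.0)/2 × 0.25 = 9.5
  [0.25→4.25]: (76.0+398.8)/2 × 4 = 949.6
  [4.25→7.25]: (398.8+330.9)/2 × 3 = 1094.55
  Sum = 2053.65 ng/mL·h

AUC = 2054 ng/mL·h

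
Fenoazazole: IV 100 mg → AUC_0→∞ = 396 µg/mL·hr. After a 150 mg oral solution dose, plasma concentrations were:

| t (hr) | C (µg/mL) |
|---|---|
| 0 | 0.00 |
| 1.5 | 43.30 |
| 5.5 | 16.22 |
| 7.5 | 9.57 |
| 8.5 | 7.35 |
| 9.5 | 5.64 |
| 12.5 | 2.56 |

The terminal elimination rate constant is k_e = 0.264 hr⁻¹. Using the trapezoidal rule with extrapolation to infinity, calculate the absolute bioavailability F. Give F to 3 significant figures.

Trapezoidal AUC_0→12.5 (oral solution):
  [0→1.5]: (0.00+43.30)/2 × 1.5 = 32.475
  [1.5→5.5]: (43.30+16.22)/2 × 4 = 119.04
  [5.5→7.5]: (16.22+9.57)/2 × 2 = 25.79
  [7.5→8.5]: (9.57+7.35)/2 × 1 = 8.46
  [8.5→9.5]: (7.35+5.64)/2 × 1 = 6.495
  [9.5→12.5]: (5.64+2.56)/2 × 3 = 12.3
  Sum = 204.56 µg/mL·hr
Tail: C_last/k_e = 2.56/0.264 = 9.697
AUC_0→∞ (oral solution) = 204.56 + 9.697 = 214.257 µg/mL·hr
F = (AUC_ev/D_ev)/(AUC_iv/D_iv) = (214.257/150)/(396/100) = 1.42838/3.96 = 0.3607

F = 0.361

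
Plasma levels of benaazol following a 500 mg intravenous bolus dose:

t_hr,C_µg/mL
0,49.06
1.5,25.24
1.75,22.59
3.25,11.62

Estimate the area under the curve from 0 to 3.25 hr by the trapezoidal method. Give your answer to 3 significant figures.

AUC = 87.4 µg/mL·hr

Trapezoidal AUC_0→3.25:
  [0→1.5]: (49.06+25.24)/2 × 1.5 = 55.725
  [1.5→1.75]: (25.24+22.59)/2 × 0.25 = 5.97875
  [1.75→3.25]: (22.59+11.62)/2 × 1.5 = 25.6575
  Sum = 87.36125 µg/mL·hr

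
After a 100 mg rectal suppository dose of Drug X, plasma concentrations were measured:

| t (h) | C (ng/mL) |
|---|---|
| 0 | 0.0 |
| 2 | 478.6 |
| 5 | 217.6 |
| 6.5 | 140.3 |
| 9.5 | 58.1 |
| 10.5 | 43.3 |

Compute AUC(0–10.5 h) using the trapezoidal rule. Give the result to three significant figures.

Trapezoidal AUC_0→10.5:
  [0→2]: (0.0+478.6)/2 × 2 = 478.6
  [2→5]: (478.6+217.6)/2 × 3 = 1044.3
  [5→6.5]: (217.6+140.3)/2 × 1.5 = 268.425
  [6.5→9.5]: (140.3+58.1)/2 × 3 = 297.6
  [9.5→10.5]: (58.1+43.3)/2 × 1 = 50.7
  Sum = 2139.625 ng/mL·h

AUC = 2140 ng/mL·h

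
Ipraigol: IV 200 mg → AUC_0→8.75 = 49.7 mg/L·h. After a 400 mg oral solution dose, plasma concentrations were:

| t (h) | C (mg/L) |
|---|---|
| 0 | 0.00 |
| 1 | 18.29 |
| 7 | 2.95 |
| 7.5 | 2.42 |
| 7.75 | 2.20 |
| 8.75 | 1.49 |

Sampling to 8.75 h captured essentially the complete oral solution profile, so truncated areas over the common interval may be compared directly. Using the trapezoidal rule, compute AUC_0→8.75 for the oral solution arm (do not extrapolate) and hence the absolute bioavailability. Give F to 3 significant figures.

F = 0.771

Trapezoidal AUC_0→8.75 (oral solution):
  [0→1]: (0.00+18.29)/2 × 1 = 9.145
  [1→7]: (18.29+2.95)/2 × 6 = 63.72
  [7→7.5]: (2.95+2.42)/2 × 0.5 = 1.3425
  [7.5→7.75]: (2.42+2.20)/2 × 0.25 = 0.5775
  [7.75→8.75]: (2.20+1.49)/2 × 1 = 1.845
  Sum = 76.63 mg/L·h
F = (AUC_ev/D_ev)/(AUC_iv/D_iv) = (76.63/400)/(49.7/200) = 0.191575/0.2485 = 0.7709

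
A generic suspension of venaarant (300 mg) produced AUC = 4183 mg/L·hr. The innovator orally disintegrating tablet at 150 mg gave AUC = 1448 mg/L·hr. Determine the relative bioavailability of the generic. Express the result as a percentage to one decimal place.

F_rel = 144.4%

F_rel = (AUC_test/D_test) / (AUC_ref/D_ref)
      = (4183/300) / (1448/150)
      = 13.9433 / 9.65333 = 1.4444 = 144.44%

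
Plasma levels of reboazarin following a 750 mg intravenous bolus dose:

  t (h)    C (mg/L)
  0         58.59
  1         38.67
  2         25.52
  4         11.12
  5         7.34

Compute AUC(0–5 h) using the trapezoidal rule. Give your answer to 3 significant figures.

Trapezoidal AUC_0→5:
  [0→1]: (58.59+38.67)/2 × 1 = 48.63
  [1→2]: (38.67+25.52)/2 × 1 = 32.095
  [2→4]: (25.52+11.12)/2 × 2 = 36.64
  [4→5]: (11.12+7.34)/2 × 1 = 9.23
  Sum = 126.595 mg/L·h

AUC = 127 mg/L·h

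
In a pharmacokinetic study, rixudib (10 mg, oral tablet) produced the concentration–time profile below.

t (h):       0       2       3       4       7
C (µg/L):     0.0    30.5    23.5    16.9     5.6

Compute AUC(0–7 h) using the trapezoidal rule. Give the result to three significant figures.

Trapezoidal AUC_0→7:
  [0→2]: (0.0+30.5)/2 × 2 = 30.5
  [2→3]: (30.5+23.5)/2 × 1 = 27.0
  [3→4]: (23.5+16.9)/2 × 1 = 20.2
  [4→7]: (16.9+5.6)/2 × 3 = 33.75
  Sum = 111.45 µg/L·h

AUC = 111 µg/L·h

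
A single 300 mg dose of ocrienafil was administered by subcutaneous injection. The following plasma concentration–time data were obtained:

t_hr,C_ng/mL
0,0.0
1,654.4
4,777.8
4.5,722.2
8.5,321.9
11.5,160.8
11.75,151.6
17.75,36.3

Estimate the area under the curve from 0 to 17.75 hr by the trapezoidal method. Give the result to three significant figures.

AUC = 6270 ng/mL·hr

Trapezoidal AUC_0→17.75:
  [0→1]: (0.0+654.4)/2 × 1 = 327.2
  [1→4]: (654.4+777.8)/2 × 3 = 2148.3
  [4→4.5]: (777.8+722.2)/2 × 0.5 = 375.0
  [4.5→8.5]: (722.2+321.9)/2 × 4 = 2088.2
  [8.5→11.5]: (321.9+160.8)/2 × 3 = 724.05
  [11.5→11.75]: (160.8+151.6)/2 × 0.25 = 39.05
  [11.75→17.75]: (151.6+36.3)/2 × 6 = 563.7
  Sum = 6265.5 ng/mL·hr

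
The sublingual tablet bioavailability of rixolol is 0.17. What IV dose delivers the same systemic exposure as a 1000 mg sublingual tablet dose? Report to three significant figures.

Systemic exposure from an extravascular dose = F × D_ev, so the equivalent IV dose is F × D_ev.
D_iv = F × D_ev = 0.17 × 1000 = 170 mg

D_iv = 170 mg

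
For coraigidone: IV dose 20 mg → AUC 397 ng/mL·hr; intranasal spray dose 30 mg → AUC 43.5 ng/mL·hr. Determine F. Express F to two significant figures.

F = (AUC_ev / D_ev) / (AUC_iv / D_iv)
  = (43.5/30) / (397/20)
  = 1.45 / 19.85 = 0.0730

F = 0.073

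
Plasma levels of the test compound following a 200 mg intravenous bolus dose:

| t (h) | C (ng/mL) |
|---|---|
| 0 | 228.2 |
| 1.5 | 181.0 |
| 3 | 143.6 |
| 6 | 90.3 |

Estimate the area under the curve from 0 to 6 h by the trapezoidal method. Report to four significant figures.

AUC = 901.2 ng/mL·h

Trapezoidal AUC_0→6:
  [0→1.5]: (228.2+181.0)/2 × 1.5 = 306.9
  [1.5→3]: (181.0+143.6)/2 × 1.5 = 243.45
  [3→6]: (143.6+90.3)/2 × 3 = 350.85
  Sum = 901.2 ng/mL·h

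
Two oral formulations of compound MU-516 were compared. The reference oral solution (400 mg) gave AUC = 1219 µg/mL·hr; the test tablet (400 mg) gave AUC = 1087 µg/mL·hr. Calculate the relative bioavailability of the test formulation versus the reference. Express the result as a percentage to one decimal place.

F_rel = (AUC_test/D_test) / (AUC_ref/D_ref)
      = (1087/400) / (1219/400)
      = 2.7175 / 3.0475 = 0.8917 = 89.17%

F_rel = 89.2%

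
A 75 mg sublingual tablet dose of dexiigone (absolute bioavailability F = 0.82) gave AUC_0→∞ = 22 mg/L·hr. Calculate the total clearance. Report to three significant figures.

CL = 2.80 L/hr

CL = F × Dose / AUC_0→∞
   = 0.82 × 75 / 22 = 2.79545 L/hr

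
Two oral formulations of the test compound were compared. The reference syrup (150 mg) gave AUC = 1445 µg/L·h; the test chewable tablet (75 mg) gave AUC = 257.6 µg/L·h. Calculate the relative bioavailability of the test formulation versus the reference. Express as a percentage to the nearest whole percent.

F_rel = 36%

F_rel = (AUC_test/D_test) / (AUC_ref/D_ref)
      = (257.6/75) / (1445/150)
      = 3.43467 / 9.63333 = 0.3565 = 35.65%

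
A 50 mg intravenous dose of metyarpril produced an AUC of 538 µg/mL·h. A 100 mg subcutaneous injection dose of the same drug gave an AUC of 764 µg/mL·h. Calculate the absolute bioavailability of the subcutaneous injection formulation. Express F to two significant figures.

F = (AUC_ev / D_ev) / (AUC_iv / D_iv)
  = (764/100) / (538/50)
  = 7.64 / 10.76 = 0.7100

F = 0.71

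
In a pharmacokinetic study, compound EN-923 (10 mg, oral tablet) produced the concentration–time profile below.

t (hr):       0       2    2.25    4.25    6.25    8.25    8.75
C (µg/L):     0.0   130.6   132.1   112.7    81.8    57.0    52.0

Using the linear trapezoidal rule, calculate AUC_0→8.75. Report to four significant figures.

AUC = 768.8 µg/L·hr

Trapezoidal AUC_0→8.75:
  [0→2]: (0.0+130.6)/2 × 2 = 130.6
  [2→2.25]: (130.6+132.1)/2 × 0.25 = 32.8375
  [2.25→4.25]: (132.1+112.7)/2 × 2 = 244.8
  [4.25→6.25]: (112.7+81.8)/2 × 2 = 194.5
  [6.25→8.25]: (81.8+57.0)/2 × 2 = 138.8
  [8.25→8.75]: (57.0+52.0)/2 × 0.5 = 27.25
  Sum = 768.7875 µg/L·hr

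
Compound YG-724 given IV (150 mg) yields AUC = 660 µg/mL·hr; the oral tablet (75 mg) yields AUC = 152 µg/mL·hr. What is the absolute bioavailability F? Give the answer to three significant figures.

F = (AUC_ev / D_ev) / (AUC_iv / D_iv)
  = (152/75) / (660/150)
  = 2.02667 / 4.4 = 0.4606

F = 0.461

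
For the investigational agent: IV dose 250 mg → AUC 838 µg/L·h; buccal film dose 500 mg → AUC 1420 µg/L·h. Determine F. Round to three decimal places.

F = 0.847

F = (AUC_ev / D_ev) / (AUC_iv / D_iv)
  = (1420/500) / (838/250)
  = 2.84 / 3.352 = 0.8473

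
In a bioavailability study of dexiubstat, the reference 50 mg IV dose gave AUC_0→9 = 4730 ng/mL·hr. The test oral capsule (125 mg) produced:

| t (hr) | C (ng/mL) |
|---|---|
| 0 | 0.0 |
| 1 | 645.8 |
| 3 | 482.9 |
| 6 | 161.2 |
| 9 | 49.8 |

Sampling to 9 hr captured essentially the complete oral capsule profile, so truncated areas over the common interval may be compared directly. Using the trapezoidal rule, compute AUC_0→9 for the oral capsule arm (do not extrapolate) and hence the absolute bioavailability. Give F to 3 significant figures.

Trapezoidal AUC_0→9 (oral capsule):
  [0→1]: (0.0+645.8)/2 × 1 = 322.9
  [1→3]: (645.8+482.9)/2 × 2 = 1128.7
  [3→6]: (482.9+161.2)/2 × 3 = 966.15
  [6→9]: (161.2+49.8)/2 × 3 = 316.5
  Sum = 2734.25 ng/mL·hr
F = (AUC_ev/D_ev)/(AUC_iv/D_iv) = (2734.25/125)/(4730/50) = 21.874/94.6 = 0.2312

F = 0.231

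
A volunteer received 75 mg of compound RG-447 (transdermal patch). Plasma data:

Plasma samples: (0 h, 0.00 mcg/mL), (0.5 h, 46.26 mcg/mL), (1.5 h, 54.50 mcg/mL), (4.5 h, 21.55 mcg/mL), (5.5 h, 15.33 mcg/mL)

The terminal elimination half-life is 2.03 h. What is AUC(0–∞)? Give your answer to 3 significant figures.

AUC = 239 mcg/mL·h

Trapezoidal AUC_0→5.5:
  [0→0.5]: (0.00+46.26)/2 × 0.5 = 11.565
  [0.5→1.5]: (46.26+54.50)/2 × 1 = 50.38
  [1.5→4.5]: (54.50+21.55)/2 × 3 = 114.075
  [4.5→5.5]: (21.55+15.33)/2 × 1 = 18.44
  Sum = 194.46 mcg/mL·h
k_e = ln2 / t½ = 0.693147 / 2.03 = 0.3415 h^-1
Extrapolated tail: C_last / k_e = 15.33 / 0.3415 = 44.890
AUC_0→∞ = 194.46 + 44.890 = 239.35 mcg/mL·h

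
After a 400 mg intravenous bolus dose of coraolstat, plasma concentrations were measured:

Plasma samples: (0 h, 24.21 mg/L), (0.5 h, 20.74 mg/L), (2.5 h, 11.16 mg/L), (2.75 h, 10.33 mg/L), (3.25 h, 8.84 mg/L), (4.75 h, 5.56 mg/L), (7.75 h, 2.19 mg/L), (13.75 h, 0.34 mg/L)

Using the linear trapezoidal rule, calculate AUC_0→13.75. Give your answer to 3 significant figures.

AUC = 80.6 mg/L·h

Trapezoidal AUC_0→13.75:
  [0→0.5]: (24.21+20.74)/2 × 0.5 = 11.2375
  [0.5→2.5]: (20.74+11.16)/2 × 2 = 31.9
  [2.5→2.75]: (11.16+10.33)/2 × 0.25 = 2.68625
  [2.75→3.25]: (10.33+8.84)/2 × 0.5 = 4.7925
  [3.25→4.75]: (8.84+5.56)/2 × 1.5 = 10.8
  [4.75→7.75]: (5.56+2.19)/2 × 3 = 11.625
  [7.75→13.75]: (2.19+0.34)/2 × 6 = 7.59
  Sum = 80.63125 mg/L·h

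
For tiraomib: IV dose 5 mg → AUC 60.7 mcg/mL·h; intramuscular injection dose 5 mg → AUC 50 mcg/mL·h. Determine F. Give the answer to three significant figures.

F = (AUC_ev / D_ev) / (AUC_iv / D_iv)
  = (50/5) / (60.7/5)
  = 10 / 12.14 = 0.8237

F = 0.824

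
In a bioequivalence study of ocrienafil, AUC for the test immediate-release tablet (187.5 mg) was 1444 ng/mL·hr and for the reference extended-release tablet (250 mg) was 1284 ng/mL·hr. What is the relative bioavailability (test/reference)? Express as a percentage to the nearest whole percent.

F_rel = 150%

F_rel = (AUC_test/D_test) / (AUC_ref/D_ref)
      = (1444/187.5) / (1284/250)
      = 7.70133 / 5.136 = 1.4995 = 149.95%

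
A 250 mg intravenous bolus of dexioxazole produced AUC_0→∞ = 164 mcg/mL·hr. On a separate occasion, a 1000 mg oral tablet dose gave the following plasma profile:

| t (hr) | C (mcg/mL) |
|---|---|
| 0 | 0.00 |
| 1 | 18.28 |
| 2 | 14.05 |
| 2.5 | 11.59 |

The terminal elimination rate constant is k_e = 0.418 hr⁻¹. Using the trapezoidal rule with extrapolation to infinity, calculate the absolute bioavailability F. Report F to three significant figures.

F = 0.0906

Trapezoidal AUC_0→2.5 (oral tablet):
  [0→1]: (0.00+18.28)/2 × 1 = 9.14
  [1→2]: (18.28+14.05)/2 × 1 = 16.165
  [2→2.5]: (14.05+11.59)/2 × 0.5 = 6.41
  Sum = 31.715 mcg/mL·hr
Tail: C_last/k_e = 11.59/0.418 = 27.727
AUC_0→∞ (oral tablet) = 31.715 + 27.727 = 59.442 mcg/mL·hr
F = (AUC_ev/D_ev)/(AUC_iv/D_iv) = (59.442/1000)/(164/250) = 0.059442/0.656 = 0.0906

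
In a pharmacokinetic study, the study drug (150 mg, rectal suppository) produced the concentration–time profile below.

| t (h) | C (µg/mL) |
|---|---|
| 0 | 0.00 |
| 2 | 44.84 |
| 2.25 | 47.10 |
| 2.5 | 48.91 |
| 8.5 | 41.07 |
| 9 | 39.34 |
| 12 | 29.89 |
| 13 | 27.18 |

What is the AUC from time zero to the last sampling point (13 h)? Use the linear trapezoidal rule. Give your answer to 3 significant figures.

Trapezoidal AUC_0→13:
  [0→2]: (0.00+44.84)/2 × 2 = 44.84
  [2→2.25]: (44.84+47.10)/2 × 0.25 = 11.4925
  [2.25→2.5]: (47.10+48.91)/2 × 0.25 = 12.00125
  [2.5→8.5]: (48.91+41.07)/2 × 6 = 269.94
  [8.5→9]: (41.07+39.34)/2 × 0.5 = 20.1025
  [9→12]: (39.34+29.89)/2 × 3 = 103.845
  [12→13]: (29.89+27.18)/2 × 1 = 28.535
  Sum = 490.75625 µg/mL·h

AUC = 491 µg/mL·h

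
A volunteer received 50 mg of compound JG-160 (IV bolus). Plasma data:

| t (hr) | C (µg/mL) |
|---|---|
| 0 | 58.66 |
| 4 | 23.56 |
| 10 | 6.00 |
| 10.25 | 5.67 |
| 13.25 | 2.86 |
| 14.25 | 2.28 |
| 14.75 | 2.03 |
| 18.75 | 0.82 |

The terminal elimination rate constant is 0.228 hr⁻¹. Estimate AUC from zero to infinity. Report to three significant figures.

AUC = 280 µg/mL·hr

Trapezoidal AUC_0→18.75:
  [0→4]: (58.66+23.56)/2 × 4 = 164.44
  [4→10]: (23.56+6.00)/2 × 6 = 88.68
  [10→10.25]: (6.00+5.67)/2 × 0.25 = 1.45875
  [10.25→13.25]: (5.67+2.86)/2 × 3 = 12.795
  [13.25→14.25]: (2.86+2.28)/2 × 1 = 2.57
  [14.25→14.75]: (2.28+2.03)/2 × 0.5 = 1.0775
  [14.75→18.75]: (2.03+0.82)/2 × 4 = 5.7
  Sum = 276.72125 µg/mL·hr
Extrapolated tail: C_last / k_e = 0.82 / 0.228 = 3.596
AUC_0→∞ = 276.72125 + 3.596 = 280.31725 µg/mL·hr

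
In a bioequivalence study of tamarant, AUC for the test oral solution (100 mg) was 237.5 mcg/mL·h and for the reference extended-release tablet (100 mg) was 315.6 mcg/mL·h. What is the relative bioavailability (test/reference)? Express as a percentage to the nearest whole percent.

F_rel = (AUC_test/D_test) / (AUC_ref/D_ref)
      = (237.5/100) / (315.6/100)
      = 2.375 / 3.156 = 0.7525 = 75.25%

F_rel = 75%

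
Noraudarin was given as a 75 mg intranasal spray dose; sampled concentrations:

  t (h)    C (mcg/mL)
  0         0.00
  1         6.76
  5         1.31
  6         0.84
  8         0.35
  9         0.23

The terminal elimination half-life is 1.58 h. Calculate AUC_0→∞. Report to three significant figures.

AUC = 22.6 mcg/mL·h

Trapezoidal AUC_0→9:
  [0→1]: (0.00+6.76)/2 × 1 = 3.38
  [1→5]: (6.76+1.31)/2 × 4 = 16.14
  [5→6]: (1.31+0.84)/2 × 1 = 1.075
  [6→8]: (0.84+0.35)/2 × 2 = 1.19
  [8→9]: (0.35+0.23)/2 × 1 = 0.29
  Sum = 22.075 mcg/mL·h
k_e = ln2 / t½ = 0.693147 / 1.58 = 0.4387 h^-1
Extrapolated tail: C_last / k_e = 0.23 / 0.4387 = 0.524
AUC_0→∞ = 22.075 + 0.524 = 22.599 mcg/mL·h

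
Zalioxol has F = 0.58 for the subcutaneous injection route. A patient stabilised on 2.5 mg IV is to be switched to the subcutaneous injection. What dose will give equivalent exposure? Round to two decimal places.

D_subcutaneous = 4.31 mg

For equal systemic exposure: F × D_ev = D_iv
D_ev = D_iv / F = 2.5 / 0.58 = 4.31034 mg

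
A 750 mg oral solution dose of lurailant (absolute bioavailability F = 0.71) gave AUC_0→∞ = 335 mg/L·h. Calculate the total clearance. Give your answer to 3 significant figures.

CL = 1.59 L/h

CL = F × Dose / AUC_0→∞
   = 0.71 × 750 / 335 = 1.58955 L/h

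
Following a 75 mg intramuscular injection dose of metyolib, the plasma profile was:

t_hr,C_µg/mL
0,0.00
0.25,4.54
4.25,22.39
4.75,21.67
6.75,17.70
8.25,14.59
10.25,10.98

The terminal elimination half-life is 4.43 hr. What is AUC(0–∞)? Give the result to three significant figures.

AUC = 225 µg/mL·hr

Trapezoidal AUC_0→10.25:
  [0→0.25]: (0.00+4.54)/2 × 0.25 = 0.5675
  [0.25→4.25]: (4.54+22.39)/2 × 4 = 53.86
  [4.25→4.75]: (22.39+21.67)/2 × 0.5 = 11.015
  [4.75→6.75]: (21.67+17.70)/2 × 2 = 39.37
  [6.75→8.25]: (17.70+14.59)/2 × 1.5 = 24.2175
  [8.25→10.25]: (14.59+10.98)/2 × 2 = 25.57
  Sum = 154.6 µg/mL·hr
k_e = ln2 / t½ = 0.693147 / 4.43 = 0.1565 hr^-1
Extrapolated tail: C_last / k_e = 10.98 / 0.1565 = 70.160
AUC_0→∞ = 154.6 + 70.160 = 224.76 µg/mL·hr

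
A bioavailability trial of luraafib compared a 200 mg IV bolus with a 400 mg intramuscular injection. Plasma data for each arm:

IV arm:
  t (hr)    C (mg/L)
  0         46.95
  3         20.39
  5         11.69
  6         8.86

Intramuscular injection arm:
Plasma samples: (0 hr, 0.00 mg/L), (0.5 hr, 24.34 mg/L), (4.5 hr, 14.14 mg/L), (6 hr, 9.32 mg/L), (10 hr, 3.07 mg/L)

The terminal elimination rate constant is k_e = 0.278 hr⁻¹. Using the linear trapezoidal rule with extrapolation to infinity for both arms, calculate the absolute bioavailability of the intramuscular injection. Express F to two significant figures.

Trapezoidal AUC_0→6 (IV):
  [0→3]: (46.95+20.39)/2 × 3 = 101.01
  [3→5]: (20.39+11.69)/2 × 2 = 32.08
  [5→6]: (11.69+8.86)/2 × 1 = 10.275
  Sum = 143.365 mg/L·hr
IV tail: 8.86/0.278 = 31.871; AUC_iv,0→∞ = 143.365 + 31.871 = 175.236 mg/L·hr
Trapezoidal AUC_0→10 (intramuscular injection):
  [0→0.5]: (0.00+24.34)/2 × 0.5 = 6.085
  [0.5→4.5]: (24.34+14.14)/2 × 4 = 76.96
  [4.5→6]: (14.14+9.32)/2 × 1.5 = 17.595
  [6→10]: (9.32+3.07)/2 × 4 = 24.78
  Sum = 125.42 mg/L·hr
intramuscular injection tail: 3.07/0.278 = 11.043; AUC_ev,0→∞ = 125.42 + 11.043 = 136.463 mg/L·hr
F = (AUC_ev/D_ev)/(AUC_iv/D_iv) = (136.463/400)/(175.236/200) = 0.3411575/0.87618 = 0.3894

F = 0.39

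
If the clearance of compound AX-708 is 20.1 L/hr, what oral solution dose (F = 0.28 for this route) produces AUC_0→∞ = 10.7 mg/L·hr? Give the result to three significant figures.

Dose = CL × AUC_0→∞ / F
     = 20.1 × 10.7 / 0.28 = 768.107 mg

Dose = 768 mg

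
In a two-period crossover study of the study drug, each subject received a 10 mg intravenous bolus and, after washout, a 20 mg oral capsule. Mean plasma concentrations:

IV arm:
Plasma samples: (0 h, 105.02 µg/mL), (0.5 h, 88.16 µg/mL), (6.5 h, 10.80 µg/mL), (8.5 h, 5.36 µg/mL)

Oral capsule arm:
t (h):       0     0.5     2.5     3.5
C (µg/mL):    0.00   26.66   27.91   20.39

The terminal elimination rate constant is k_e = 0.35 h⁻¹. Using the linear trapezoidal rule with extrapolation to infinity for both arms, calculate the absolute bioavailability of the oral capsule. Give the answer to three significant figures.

Trapezoidal AUC_0→8.5 (IV):
  [0→0.5]: (105.02+88.16)/2 × 0.5 = 48.295
  [0.5→6.5]: (88.16+10.80)/2 × 6 = 296.88
  [6.5→8.5]: (10.80+5.36)/2 × 2 = 16.16
  Sum = 361.335 µg/mL·h
IV tail: 5.36/0.35 = 15.314; AUC_iv,0→∞ = 361.335 + 15.314 = 376.649 µg/mL·h
Trapezoidal AUC_0→3.5 (oral capsule):
  [0→0.5]: (0.00+26.66)/2 × 0.5 = 6.665
  [0.5→2.5]: (26.66+27.91)/2 × 2 = 54.57
  [2.5→3.5]: (27.91+20.39)/2 × 1 = 24.15
  Sum = 85.385 µg/mL·h
oral capsule tail: 20.39/0.35 = 58.257; AUC_ev,0→∞ = 85.385 + 58.257 = 143.642 µg/mL·h
F = (AUC_ev/D_ev)/(AUC_iv/D_iv) = (143.642/20)/(376.649/10) = 7.1821/37.6649 = 0.1907

F = 0.191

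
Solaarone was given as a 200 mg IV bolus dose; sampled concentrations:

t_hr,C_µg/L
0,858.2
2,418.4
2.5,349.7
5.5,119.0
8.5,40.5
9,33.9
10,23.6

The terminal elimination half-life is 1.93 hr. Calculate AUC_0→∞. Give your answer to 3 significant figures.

AUC = 2520 µg/L·hr

Trapezoidal AUC_0→10:
  [0→2]: (858.2+418.4)/2 × 2 = 1276.6
  [2→2.5]: (418.4+349.7)/2 × 0.5 = 192.025
  [2.5→5.5]: (349.7+119.0)/2 × 3 = 703.05
  [5.5→8.5]: (119.0+40.5)/2 × 3 = 239.25
  [8.5→9]: (40.5+33.9)/2 × 0.5 = 18.6
  [9→10]: (33.9+23.6)/2 × 1 = 28.75
  Sum = 2458.275 µg/L·hr
k_e = ln2 / t½ = 0.693147 / 1.93 = 0.3591 hr^-1
Extrapolated tail: C_last / k_e = 23.6 / 0.3591 = 65.720
AUC_0→∞ = 2458.275 + 65.720 = 2523.995 µg/L·hr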